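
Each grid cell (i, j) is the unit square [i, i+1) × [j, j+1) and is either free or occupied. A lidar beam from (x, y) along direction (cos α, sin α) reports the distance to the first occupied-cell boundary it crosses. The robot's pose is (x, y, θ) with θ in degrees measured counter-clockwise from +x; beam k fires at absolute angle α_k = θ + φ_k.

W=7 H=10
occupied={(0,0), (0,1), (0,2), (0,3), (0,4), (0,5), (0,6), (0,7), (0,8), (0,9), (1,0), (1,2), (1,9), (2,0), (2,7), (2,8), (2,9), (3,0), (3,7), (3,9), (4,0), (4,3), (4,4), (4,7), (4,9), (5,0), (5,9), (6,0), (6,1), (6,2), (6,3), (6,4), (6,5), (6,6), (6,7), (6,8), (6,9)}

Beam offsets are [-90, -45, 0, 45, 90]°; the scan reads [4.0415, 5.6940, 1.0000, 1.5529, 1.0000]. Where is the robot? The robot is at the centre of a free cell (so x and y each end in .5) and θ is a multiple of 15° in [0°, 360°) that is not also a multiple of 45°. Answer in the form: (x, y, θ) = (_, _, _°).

Candidates: 33 free-cell centres × 16 headings = 528 poses. Raycast each; keep the one whose scan matches to 4 dp.
  (3.5, 8.5, 255°): beam 1 = 0.5176 ≠ 4.0415 ✗
  (5.5, 2.5, 105°): beam 1 = 0.5176 ≠ 4.0415 ✗
  (1.5, 7.5, 240°): beam 1 = 0.5774 ≠ 4.0415 ✗
  (4.5, 1.5, 165°): beam 1 = 1.5529 ≠ 4.0415 ✗
  …
  (2.5, 1.5, 120°): r_1=4.0415, r_2=5.6940, r_3=1.0000, r_4=1.5529, r_5=1.0000 — all match ✓
Only this pose fits every beam.

(x, y, θ) = (2.5, 1.5, 120°)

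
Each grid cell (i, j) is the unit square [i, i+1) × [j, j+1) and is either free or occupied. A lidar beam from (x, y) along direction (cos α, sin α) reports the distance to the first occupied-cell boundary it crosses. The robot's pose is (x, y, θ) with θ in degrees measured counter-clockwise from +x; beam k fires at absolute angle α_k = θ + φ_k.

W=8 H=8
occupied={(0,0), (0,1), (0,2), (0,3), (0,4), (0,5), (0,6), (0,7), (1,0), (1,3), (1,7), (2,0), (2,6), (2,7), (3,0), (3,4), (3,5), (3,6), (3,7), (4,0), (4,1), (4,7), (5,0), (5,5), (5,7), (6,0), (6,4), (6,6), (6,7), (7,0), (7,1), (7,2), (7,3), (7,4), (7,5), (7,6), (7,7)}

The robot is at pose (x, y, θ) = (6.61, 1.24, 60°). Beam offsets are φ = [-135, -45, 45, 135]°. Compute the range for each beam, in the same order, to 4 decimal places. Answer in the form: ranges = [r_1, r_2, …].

beam 1: φ=-135°, α=285°
  direction (0.2588, -0.9659); cell (6,1); t to first gridline: x 1.5068, y 0.2485 (then +3.8637 / +1.0353)
    (6,0) via y @ 0.2485  # hit
  → r_1 = 0.2485
beam 2: φ=-45°, α=15°
  direction (0.9659, 0.2588); cell (6,1); t to first gridline: x 0.4038, y 2.9364 (then +1.0353 / +3.8637)
    (7,1) via x @ 0.4038  # hit
  → r_2 = 0.4038
beam 3: φ=45°, α=105°
  direction (-0.2588, 0.9659); cell (6,1); t to first gridline: x 2.3569, y 0.7868 (then +3.8637 / +1.0353)
    (6,2) via y @ 0.7868
    (6,3) via y @ 1.8221
    (5,3) via x @ 2.3569
    (5,4) via y @ 2.8574
    (5,5) via y @ 3.8926  # hit
  → r_3 = 3.8926
beam 4: φ=135°, α=195°
  direction (-0.9659, -0.2588); cell (6,1); t to first gridline: x 0.6315, y 0.9273 (then +1.0353 / +3.8637)
    (5,1) via x @ 0.6315
    (5,0) via y @ 0.9273  # hit
  → r_4 = 0.9273

ranges = [0.2485, 0.4038, 3.8926, 0.9273]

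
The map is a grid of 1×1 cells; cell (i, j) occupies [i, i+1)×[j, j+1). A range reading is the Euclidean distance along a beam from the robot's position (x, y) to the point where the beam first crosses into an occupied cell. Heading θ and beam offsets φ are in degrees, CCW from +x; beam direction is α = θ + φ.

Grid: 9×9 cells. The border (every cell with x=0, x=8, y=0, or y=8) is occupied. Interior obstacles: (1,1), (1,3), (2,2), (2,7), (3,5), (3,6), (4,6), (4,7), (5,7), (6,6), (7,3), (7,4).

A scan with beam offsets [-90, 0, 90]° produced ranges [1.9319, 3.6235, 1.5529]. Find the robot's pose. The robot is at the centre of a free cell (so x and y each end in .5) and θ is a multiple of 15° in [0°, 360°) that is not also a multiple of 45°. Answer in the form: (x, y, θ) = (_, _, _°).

(x, y, θ) = (5.5, 4.5, 255°)

Enumerate (i+0.5, j+0.5, θ) over the 37 free cells and 16 admissible headings. For each, cast all 3 beams and compare to the given ranges.
  (3.5, 3.5, 255°): beam 1 = 1.5529 ≠ 1.9319 ✗
  (4.5, 5.5, 30°): beam 1 = 5.1962 ≠ 1.9319 ✗
  (4.5, 3.5, 105°): beam 1 = 2.5882 ≠ 1.9319 ✗
  (3.5, 1.5, 120°): beam 1 = 4.0415 ≠ 1.9319 ✗
  (2.5, 1.5, 195°): beam 1 = 0.5176 ≠ 1.9319 ✗
  …
  (5.5, 4.5, 255°): r_1=1.9319, r_2=3.6235, r_3=1.5529 — all match ✓
No second candidate reproduces the full scan.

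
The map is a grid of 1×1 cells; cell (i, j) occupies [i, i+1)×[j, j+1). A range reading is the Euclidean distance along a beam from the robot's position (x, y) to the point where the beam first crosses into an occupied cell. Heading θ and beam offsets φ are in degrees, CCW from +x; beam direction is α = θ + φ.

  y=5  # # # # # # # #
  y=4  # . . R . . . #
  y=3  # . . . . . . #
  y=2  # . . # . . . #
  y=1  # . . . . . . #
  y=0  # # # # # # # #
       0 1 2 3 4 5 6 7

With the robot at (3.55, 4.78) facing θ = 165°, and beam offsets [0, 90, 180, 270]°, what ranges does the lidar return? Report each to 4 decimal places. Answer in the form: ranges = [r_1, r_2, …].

ranges = [0.8500, 1.8428, 3.5717, 0.2278]

beam 1: φ=0°, α=165°
  direction (-0.9659, 0.2588); cell (3,4); t to first gridline: x 0.5694, y 0.8500 (then +1.0353 / +3.8637)
    (2,4) via x @ 0.5694
    (2,5) via y @ 0.8500  # hit
  → r_1 = 0.8500
beam 2: φ=90°, α=255°
  direction (-0.2588, -0.9659); cell (3,4); t to first gridline: x 2.1250, y 0.8075 (then +3.8637 / +1.0353)
    (3,3) via y @ 0.8075
    (3,2) via y @ 1.8428  # hit
  → r_2 = 1.8428
beam 3: φ=180°, α=345°
  direction (0.9659, -0.2588); cell (3,4); t to first gridline: x 0.4659, y 3.0137 (then +1.0353 / +3.8637)
    (4,4) via x @ 0.4659
    (5,4) via x @ 1.5012
    (6,4) via x @ 2.5364
    (6,3) via y @ 3.0137
    (7,3) via x @ 3.5717  # hit
  → r_3 = 3.5717
beam 4: φ=270°, α=75°
  direction (0.2588, 0.9659); cell (3,4); t to first gridline: x 1.7387, y 0.2278 (then +3.8637 / +1.0353)
    (3,5) via y @ 0.2278  # hit
  → r_4 = 0.2278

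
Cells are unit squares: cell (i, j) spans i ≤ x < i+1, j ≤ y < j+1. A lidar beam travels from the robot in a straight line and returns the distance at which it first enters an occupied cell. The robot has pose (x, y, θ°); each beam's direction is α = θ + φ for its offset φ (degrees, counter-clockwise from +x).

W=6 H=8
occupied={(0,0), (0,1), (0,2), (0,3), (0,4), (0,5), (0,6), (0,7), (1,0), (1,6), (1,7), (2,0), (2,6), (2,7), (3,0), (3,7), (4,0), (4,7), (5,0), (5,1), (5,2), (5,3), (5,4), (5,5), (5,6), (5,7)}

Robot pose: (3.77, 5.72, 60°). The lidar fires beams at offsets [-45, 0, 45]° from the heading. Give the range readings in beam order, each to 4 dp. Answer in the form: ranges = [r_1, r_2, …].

ranges = [1.2734, 1.4780, 1.3252]

beam 1: φ=-45°, α=15°
  cosα=0.9659 sinα=0.2588 | (3,5) | tMaxX 0.2381 tMaxY 1.0818 | tΔX 1.0353 tΔY 3.8637
    t=0.2381 [x] (4,5)
    t=1.0818 [y] (4,6)
    t=1.2734 [x] (5,6) — stop
  → r_1 = 1.2734
beam 2: φ=0°, α=60°
  cosα=0.5000 sinα=0.8660 | (3,5) | tMaxX 0.4600 tMaxY 0.3233 | tΔX 2.0000 tΔY 1.1547
    t=0.3233 [y] (3,6)
    t=0.4600 [x] (4,6)
    t=1.4780 [y] (4,7) — stop
  → r_2 = 1.4780
beam 3: φ=45°, α=105°
  cosα=-0.2588 sinα=0.9659 | (3,5) | tMaxX 2.9751 tMaxY 0.2899 | tΔX 3.8637 tΔY 1.0353
    t=0.2899 [y] (3,6)
    t=1.3252 [y] (3,7) — stop
  → r_3 = 1.3252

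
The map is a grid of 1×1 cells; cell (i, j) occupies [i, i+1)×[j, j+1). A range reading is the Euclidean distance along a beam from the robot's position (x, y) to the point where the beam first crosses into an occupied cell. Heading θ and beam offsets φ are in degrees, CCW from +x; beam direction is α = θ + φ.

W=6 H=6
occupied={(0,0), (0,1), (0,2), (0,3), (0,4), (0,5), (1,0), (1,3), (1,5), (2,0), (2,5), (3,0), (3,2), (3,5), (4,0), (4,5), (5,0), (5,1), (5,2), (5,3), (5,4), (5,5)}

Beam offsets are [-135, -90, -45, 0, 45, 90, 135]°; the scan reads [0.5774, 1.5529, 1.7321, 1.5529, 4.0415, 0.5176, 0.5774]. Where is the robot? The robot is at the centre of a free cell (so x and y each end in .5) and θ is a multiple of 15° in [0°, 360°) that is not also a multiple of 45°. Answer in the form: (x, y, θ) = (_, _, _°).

(x, y, θ) = (1.5, 2.5, 345°)

Candidates: 14 free-cell centres × 16 headings = 224 poses. Raycast each; keep the one whose scan matches to 4 dp.
  (3.5, 4.5, 285°): beam 1 = 1.0000 ≠ 0.5774 ✗
  (2.5, 4.5, 330°): beam 1 = 1.5529 ≠ 0.5774 ✗
  (2.5, 4.5, 120°): beam 1 = 2.5882 ≠ 0.5774 ✗
  (3.5, 1.5, 15°): beam 2 = 0.5176 ≠ 1.5529 ✗
  …
  (1.5, 2.5, 345°): r_1=0.5774, r_2=1.5529, r_3=1.7321, r_4=1.5529, r_5=4.0415, r_6=0.5176, r_7=0.5774 — all match ✓
No second candidate reproduces the full scan.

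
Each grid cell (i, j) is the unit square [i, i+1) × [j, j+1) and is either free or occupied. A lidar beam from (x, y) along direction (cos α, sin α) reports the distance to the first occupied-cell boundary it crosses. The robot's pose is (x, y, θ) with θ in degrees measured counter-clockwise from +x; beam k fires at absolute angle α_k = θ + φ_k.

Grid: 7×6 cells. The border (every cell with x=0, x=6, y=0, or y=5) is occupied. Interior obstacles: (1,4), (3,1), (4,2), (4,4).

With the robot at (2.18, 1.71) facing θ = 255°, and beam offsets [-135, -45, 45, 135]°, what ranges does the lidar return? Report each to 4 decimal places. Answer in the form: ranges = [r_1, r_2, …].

beam 1: φ=-135°, α=120°
  dir = (cos 120°, sin 120°) = (-0.5000, 0.8660); from cell (2,1)
  next x-line at t=0.3600, next y-line at t=0.3349; Δt_x=2.0000, Δt_y=1.1547
    y: enter (2,2) at t=0.3349
    x: enter (1,2) at t=0.3600
    y: enter (1,3) at t=1.4896
    x: enter (0,3) at t=2.3600 ← occupied
  → r_1 = 2.3600
beam 2: φ=-45°, α=210°
  dir = (cos 210°, sin 210°) = (-0.8660, -0.5000); from cell (2,1)
  next x-line at t=0.2078, next y-line at t=1.4200; Δt_x=1.1547, Δt_y=2.0000
    x: enter (1,1) at t=0.2078
    x: enter (0,1) at t=1.3625 ← occupied
  → r_2 = 1.3625
beam 3: φ=45°, α=300°
  dir = (cos 300°, sin 300°) = (0.5000, -0.8660); from cell (2,1)
  next x-line at t=1.6400, next y-line at t=0.8198; Δt_x=2.0000, Δt_y=1.1547
    y: enter (2,0) at t=0.8198 ← occupied
  → r_3 = 0.8198
beam 4: φ=135°, α=30°
  dir = (cos 30°, sin 30°) = (0.8660, 0.5000); from cell (2,1)
  next x-line at t=0.9469, next y-line at t=0.5800; Δt_x=1.1547, Δt_y=2.0000
    y: enter (2,2) at t=0.5800
    x: enter (3,2) at t=0.9469
    x: enter (4,2) at t=2.1016 ← occupied
  → r_4 = 2.1016

ranges = [2.3600, 1.3625, 0.8198, 2.1016]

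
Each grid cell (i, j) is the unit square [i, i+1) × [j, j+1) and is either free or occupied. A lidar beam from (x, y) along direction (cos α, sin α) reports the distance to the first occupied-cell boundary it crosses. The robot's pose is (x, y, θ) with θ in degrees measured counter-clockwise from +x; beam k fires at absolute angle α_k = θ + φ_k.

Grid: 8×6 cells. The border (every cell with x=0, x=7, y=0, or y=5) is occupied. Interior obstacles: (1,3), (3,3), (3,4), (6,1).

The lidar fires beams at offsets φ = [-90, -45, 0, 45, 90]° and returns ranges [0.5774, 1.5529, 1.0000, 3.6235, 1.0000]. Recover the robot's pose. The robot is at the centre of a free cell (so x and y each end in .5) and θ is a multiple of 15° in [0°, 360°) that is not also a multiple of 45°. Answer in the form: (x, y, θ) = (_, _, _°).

(x, y, θ) = (2.5, 4.5, 210°)

Enumerate (i+0.5, j+0.5, θ) over the 20 free cells and 16 admissible headings. For each, cast all 5 beams and compare to the given ranges.
  (4.5, 2.5, 120°): beam 1 = 2.8868 ≠ 0.5774 ✗
  (6.5, 2.5, 330°): beam 2 = 0.5176 ≠ 1.5529 ✗
  (5.5, 4.5, 195°): beam 1 = 0.5176 ≠ 0.5774 ✗
  (4.5, 1.5, 195°): beam 1 = 1.9319 ≠ 0.5774 ✗
  …
  (2.5, 4.5, 210°): r_1=0.5774, r_2=1.5529, r_3=1.0000, r_4=3.6235, r_5=1.0000 — all match ✓
Unique over the lattice → pose = (2.5, 4.5, 210°).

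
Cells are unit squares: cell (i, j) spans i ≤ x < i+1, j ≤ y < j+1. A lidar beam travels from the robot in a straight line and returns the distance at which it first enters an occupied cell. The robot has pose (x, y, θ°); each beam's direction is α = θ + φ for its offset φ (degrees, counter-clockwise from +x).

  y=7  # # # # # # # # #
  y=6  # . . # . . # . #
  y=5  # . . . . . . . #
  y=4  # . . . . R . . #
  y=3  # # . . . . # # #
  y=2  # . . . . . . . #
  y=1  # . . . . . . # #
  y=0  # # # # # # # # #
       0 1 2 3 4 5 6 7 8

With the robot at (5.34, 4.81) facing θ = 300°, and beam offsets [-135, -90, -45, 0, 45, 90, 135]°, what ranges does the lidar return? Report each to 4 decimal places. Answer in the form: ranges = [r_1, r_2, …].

ranges = [4.4931, 5.0114, 3.9444, 1.3200, 2.7538, 3.0715, 2.2673]

beam 1: φ=-135°, α=165°
  direction (-0.9659, 0.2588); cell (5,4); t to first gridline: x 0.3520, y 0.7341 (then +1.0353 / +3.8637)
    (4,4) via x @ 0.3520
    (4,5) via y @ 0.7341
    (3,5) via x @ 1.3873
    (2,5) via x @ 2.4225
    (1,5) via x @ 3.4578
    (0,5) via x @ 4.4931  # hit
  → r_1 = 4.4931
beam 2: φ=-90°, α=210°
  direction (-0.8660, -0.5000); cell (5,4); t to first gridline: x 0.3926, y 1.6200 (then +1.1547 / +2.0000)
    (4,4) via x @ 0.3926
    (3,4) via x @ 1.5473
    (3,3) via y @ 1.6200
    (2,3) via x @ 2.7020
    (2,2) via y @ 3.6200
    (1,2) via x @ 3.8567
    (0,2) via x @ 5.0114  # hit
  → r_2 = 5.0114
beam 3: φ=-45°, α=255°
  direction (-0.2588, -0.9659); cell (5,4); t to first gridline: x 1.3137, y 0.8386 (then +3.8637 / +1.0353)
    (5,3) via y @ 0.8386
    (4,3) via x @ 1.3137
    (4,2) via y @ 1.8738
    (4,1) via y @ 2.9091
    (4,0) via y @ 3.9444  # hit
  → r_3 = 3.9444
beam 4: φ=0°, α=300°
  direction (0.5000, -0.8660); cell (5,4); t to first gridline: x 1.3200, y 0.9353 (then +2.0000 / +1.1547)
    (5,3) via y @ 0.9353
    (6,3) via x @ 1.3200  # hit
  → r_4 = 1.3200
beam 5: φ=45°, α=345°
  direction (0.9659, -0.2588); cell (5,4); t to first gridline: x 0.6833, y 3.1296 (then +1.0353 / +3.8637)
    (6,4) via x @ 0.6833
    (7,4) via x @ 1.7186
    (8,4) via x @ 2.7538  # hit
  → r_5 = 2.7538
beam 6: φ=90°, α=30°
  direction (0.8660, 0.5000); cell (5,4); t to first gridline: x 0.7621, y 0.3800 (then +1.1547 / +2.0000)
    (5,5) via y @ 0.3800
    (6,5) via x @ 0.7621
    (7,5) via x @ 1.9168
    (7,6) via y @ 2.3800
    (8,6) via x @ 3.0715  # hit
  → r_6 = 3.0715
beam 7: φ=135°, α=75°
  direction (0.2588, 0.9659); cell (5,4); t to first gridline: x 2.5500, y 0.1967 (then +3.8637 / +1.0353)
    (5,5) via y @ 0.1967
    (5,6) via y @ 1.2320
    (5,7) via y @ 2.2673  # hit
  → r_7 = 2.2673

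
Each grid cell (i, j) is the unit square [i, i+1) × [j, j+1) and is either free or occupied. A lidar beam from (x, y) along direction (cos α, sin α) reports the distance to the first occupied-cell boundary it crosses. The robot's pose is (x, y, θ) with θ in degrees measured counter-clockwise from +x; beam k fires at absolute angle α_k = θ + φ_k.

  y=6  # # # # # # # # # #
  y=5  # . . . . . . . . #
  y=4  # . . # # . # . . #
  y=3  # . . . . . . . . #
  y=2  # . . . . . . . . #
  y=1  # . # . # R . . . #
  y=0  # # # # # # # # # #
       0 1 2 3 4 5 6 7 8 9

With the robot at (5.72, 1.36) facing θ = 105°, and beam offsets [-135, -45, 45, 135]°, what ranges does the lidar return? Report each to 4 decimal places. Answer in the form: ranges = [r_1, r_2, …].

beam 1: φ=-135°, α=330°
  cosα=0.8660 sinα=-0.5000 | (5,1) | tMaxX 0.3233 tMaxY 0.7200 | tΔX 1.1547 tΔY 2.0000
    t=0.3233 [x] (6,1)
    t=0.7200 [y] (6,0) — stop
  → r_1 = 0.7200
beam 2: φ=-45°, α=60°
  cosα=0.5000 sinα=0.8660 | (5,1) | tMaxX 0.5600 tMaxY 0.7390 | tΔX 2.0000 tΔY 1.1547
    t=0.5600 [x] (6,1)
    t=0.7390 [y] (6,2)
    t=1.8937 [y] (6,3)
    t=2.5600 [x] (7,3)
    t=3.0484 [y] (7,4)
    t=4.2031 [y] (7,5)
    t=4.5600 [x] (8,5)
    t=5.3578 [y] (8,6) — stop
  → r_2 = 5.3578
beam 3: φ=45°, α=150°
  cosα=-0.8660 sinα=0.5000 | (5,1) | tMaxX 0.8314 tMaxY 1.2800 | tΔX 1.1547 tΔY 2.0000
    t=0.8314 [x] (4,1) — stop
  → r_3 = 0.8314
beam 4: φ=135°, α=240°
  cosα=-0.5000 sinα=-0.8660 | (5,1) | tMaxX 1.4400 tMaxY 0.4157 | tΔX 2.0000 tΔY 1.1547
    t=0.4157 [y] (5,0) — stop
  → r_4 = 0.4157

ranges = [0.7200, 5.3578, 0.8314, 0.4157]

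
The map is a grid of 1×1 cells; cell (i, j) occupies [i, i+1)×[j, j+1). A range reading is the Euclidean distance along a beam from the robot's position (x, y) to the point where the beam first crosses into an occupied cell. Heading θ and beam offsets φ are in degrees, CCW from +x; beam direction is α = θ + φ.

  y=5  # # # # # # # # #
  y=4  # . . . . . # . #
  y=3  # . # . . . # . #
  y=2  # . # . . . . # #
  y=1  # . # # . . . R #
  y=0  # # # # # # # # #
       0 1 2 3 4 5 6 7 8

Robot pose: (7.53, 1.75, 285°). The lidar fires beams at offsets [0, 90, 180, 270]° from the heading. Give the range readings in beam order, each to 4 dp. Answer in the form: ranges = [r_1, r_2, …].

ranges = [0.7765, 0.4866, 0.2588, 2.8978]

beam 1: φ=0°, α=285°
  d=(0.2588,-0.9659)  start (7,1)  tX=1.8159 tY=0.7765  stride 1/|dx|=3.8637 1/|dy|=1.0353
    cross y-line → (7,0), t=0.7765 (wall)
  → r_1 = 0.7765
beam 2: φ=90°, α=15°
  d=(0.9659,0.2588)  start (7,1)  tX=0.4866 tY=0.9659  stride 1/|dx|=1.0353 1/|dy|=3.8637
    cross x-line → (8,1), t=0.4866 (wall)
  → r_2 = 0.4866
beam 3: φ=180°, α=105°
  d=(-0.2588,0.9659)  start (7,1)  tX=2.0478 tY=0.2588  stride 1/|dx|=3.8637 1/|dy|=1.0353
    cross y-line → (7,2), t=0.2588 (wall)
  → r_3 = 0.2588
beam 4: φ=270°, α=195°
  d=(-0.9659,-0.2588)  start (7,1)  tX=0.5487 tY=2.8978  stride 1/|dx|=1.0353 1/|dy|=3.8637
    cross x-line → (6,1), t=0.5487
    cross x-line → (5,1), t=1.5840
    cross x-line → (4,1), t=2.6192
    cross y-line → (4,0), t=2.8978 (wall)
  → r_4 = 2.8978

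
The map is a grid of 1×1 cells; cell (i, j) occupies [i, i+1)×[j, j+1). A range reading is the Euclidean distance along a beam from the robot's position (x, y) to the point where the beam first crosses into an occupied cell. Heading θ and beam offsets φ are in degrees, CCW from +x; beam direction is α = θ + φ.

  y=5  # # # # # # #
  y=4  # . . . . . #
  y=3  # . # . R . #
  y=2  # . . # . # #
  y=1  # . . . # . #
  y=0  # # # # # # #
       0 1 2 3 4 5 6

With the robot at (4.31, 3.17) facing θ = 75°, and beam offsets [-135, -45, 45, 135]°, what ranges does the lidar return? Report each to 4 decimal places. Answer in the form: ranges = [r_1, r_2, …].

ranges = [1.3510, 1.9514, 2.1131, 0.3580]

beam 1: φ=-135°, α=300°
  dir = (cos 300°, sin 300°) = (0.5000, -0.8660); from cell (4,3)
  next x-line at t=1.3800, next y-line at t=0.1963; Δt_x=2.0000, Δt_y=1.1547
    y: enter (4,2) at t=0.1963
    y: enter (4,1) at t=1.3510 ← occupied
  → r_1 = 1.3510
beam 2: φ=-45°, α=30°
  dir = (cos 30°, sin 30°) = (0.8660, 0.5000); from cell (4,3)
  next x-line at t=0.7967, next y-line at t=1.6600; Δt_x=1.1547, Δt_y=2.0000
    x: enter (5,3) at t=0.7967
    y: enter (5,4) at t=1.6600
    x: enter (6,4) at t=1.9514 ← occupied
  → r_2 = 1.9514
beam 3: φ=45°, α=120°
  dir = (cos 120°, sin 120°) = (-0.5000, 0.8660); from cell (4,3)
  next x-line at t=0.6200, next y-line at t=0.9584; Δt_x=2.0000, Δt_y=1.1547
    x: enter (3,3) at t=0.6200
    y: enter (3,4) at t=0.9584
    y: enter (3,5) at t=2.1131 ← occupied
  → r_3 = 2.1131
beam 4: φ=135°, α=210°
  dir = (cos 210°, sin 210°) = (-0.8660, -0.5000); from cell (4,3)
  next x-line at t=0.3580, next y-line at t=0.3400; Δt_x=1.1547, Δt_y=2.0000
    y: enter (4,2) at t=0.3400
    x: enter (3,2) at t=0.3580 ← occupied
  → r_4 = 0.3580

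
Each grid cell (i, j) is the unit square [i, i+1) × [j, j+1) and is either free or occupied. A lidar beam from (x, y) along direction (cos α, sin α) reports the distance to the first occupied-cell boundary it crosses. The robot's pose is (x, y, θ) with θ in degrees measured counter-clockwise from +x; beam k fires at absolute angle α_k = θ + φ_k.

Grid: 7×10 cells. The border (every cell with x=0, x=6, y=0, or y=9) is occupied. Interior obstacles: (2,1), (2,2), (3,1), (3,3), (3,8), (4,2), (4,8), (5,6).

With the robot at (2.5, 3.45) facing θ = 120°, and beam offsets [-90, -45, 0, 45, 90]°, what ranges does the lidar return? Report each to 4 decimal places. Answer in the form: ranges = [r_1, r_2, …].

ranges = [0.5774, 4.7105, 3.0000, 1.5529, 1.7321]

beam 1: φ=-90°, α=30°
  d=(0.8660,0.5000)  start (2,3)  tX=0.5774 tY=1.1000  stride 1/|dx|=1.1547 1/|dy|=2.0000
    cross x-line → (3,3), t=0.5774 (wall)
  → r_1 = 0.5774
beam 2: φ=-45°, α=75°
  d=(0.2588,0.9659)  start (2,3)  tX=1.9319 tY=0.5694  stride 1/|dx|=3.8637 1/|dy|=1.0353
    cross y-line → (2,4), t=0.5694
    cross y-line → (2,5), t=1.6047
    cross x-line → (3,5), t=1.9319
    cross y-line → (3,6), t=2.6400
    cross y-line → (3,7), t=3.6752
    cross y-line → (3,8), t=4.7105 (wall)
  → r_2 = 4.7105
beam 3: φ=0°, α=120°
  d=(-0.5000,0.8660)  start (2,3)  tX=1.0000 tY=0.6351  stride 1/|dx|=2.0000 1/|dy|=1.1547
    cross y-line → (2,4), t=0.6351
    cross x-line → (1,4), t=1.0000
    cross y-line → (1,5), t=1.7898
    cross y-line → (1,6), t=2.9445
    cross x-line → (0,6), t=3.0000 (wall)
  → r_3 = 3.0000
beam 4: φ=45°, α=165°
  d=(-0.9659,0.2588)  start (2,3)  tX=0.5176 tY=2.1250  stride 1/|dx|=1.0353 1/|dy|=3.8637
    cross x-line → (1,3), t=0.5176
    cross x-line → (0,3), t=1.5529 (wall)
  → r_4 = 1.5529
beam 5: φ=90°, α=210°
  d=(-0.8660,-0.5000)  start (2,3)  tX=0.5774 tY=0.9000  stride 1/|dx|=1.1547 1/|dy|=2.0000
    cross x-line → (1,3), t=0.5774
    cross y-line → (1,2), t=0.9000
    cross x-line → (0,2), t=1.7321 (wall)
  → r_5 = 1.7321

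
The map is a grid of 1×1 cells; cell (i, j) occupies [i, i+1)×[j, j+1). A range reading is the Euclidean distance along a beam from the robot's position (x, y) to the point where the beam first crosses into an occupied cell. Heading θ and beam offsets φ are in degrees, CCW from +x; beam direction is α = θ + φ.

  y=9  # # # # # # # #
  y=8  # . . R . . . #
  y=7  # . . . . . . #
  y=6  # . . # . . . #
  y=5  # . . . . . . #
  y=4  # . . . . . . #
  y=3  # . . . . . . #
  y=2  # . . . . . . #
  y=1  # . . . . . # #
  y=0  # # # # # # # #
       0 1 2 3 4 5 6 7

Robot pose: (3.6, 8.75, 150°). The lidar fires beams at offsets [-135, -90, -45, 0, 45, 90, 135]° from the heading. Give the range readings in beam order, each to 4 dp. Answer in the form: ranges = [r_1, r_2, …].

ranges = [0.9659, 0.2887, 0.2588, 0.5000, 2.6917, 5.2000, 8.0234]

beam 1: φ=-135°, α=15°
  direction (0.9659, 0.2588); cell (3,8); t to first gridline: x 0.4141, y 0.9659 (then +1.0353 / +3.8637)
    (4,8) via x @ 0.4141
    (4,9) via y @ 0.9659  # hit
  → r_1 = 0.9659
beam 2: φ=-90°, α=60°
  direction (0.5000, 0.8660); cell (3,8); t to first gridline: x 0.8000, y 0.2887 (then +2.0000 / +1.1547)
    (3,9) via y @ 0.2887  # hit
  → r_2 = 0.2887
beam 3: φ=-45°, α=105°
  direction (-0.2588, 0.9659); cell (3,8); t to first gridline: x 2.3182, y 0.2588 (then +3.8637 / +1.0353)
    (3,9) via y @ 0.2588  # hit
  → r_3 = 0.2588
beam 4: φ=0°, α=150°
  direction (-0.8660, 0.5000); cell (3,8); t to first gridline: x 0.6928, y 0.5000 (then +1.1547 / +2.0000)
    (3,9) via y @ 0.5000  # hit
  → r_4 = 0.5000
beam 5: φ=45°, α=195°
  direction (-0.9659, -0.2588); cell (3,8); t to first gridline: x 0.6212, y 2.8978 (then +1.0353 / +3.8637)
    (2,8) via x @ 0.6212
    (1,8) via x @ 1.6564
    (0,8) via x @ 2.6917  # hit
  → r_5 = 2.6917
beam 6: φ=90°, α=240°
  direction (-0.5000, -0.8660); cell (3,8); t to first gridline: x 1.2000, y 0.8660 (then +2.0000 / +1.1547)
    (3,7) via y @ 0.8660
    (2,7) via x @ 1.2000
    (2,6) via y @ 2.0207
    (2,5) via y @ 3.1754
    (1,5) via x @ 3.2000
    (1,4) via y @ 4.3301
    (0,4) via x @ 5.2000  # hit
  → r_6 = 5.2000
beam 7: φ=135°, α=285°
  direction (0.2588, -0.9659); cell (3,8); t to first gridline: x 1.5455, y 0.7765 (then +3.8637 / +1.0353)
    (3,7) via y @ 0.7765
    (4,7) via x @ 1.5455
    (4,6) via y @ 1.8117
    (4,5) via y @ 2.8470
    (4,4) via y @ 3.8823
    (4,3) via y @ 4.9176
    (5,3) via x @ 5.4092
    (5,2) via y @ 5.9528
    (5,1) via y @ 6.9881
    (5,0) via y @ 8.0234  # hit
  → r_7 = 8.0234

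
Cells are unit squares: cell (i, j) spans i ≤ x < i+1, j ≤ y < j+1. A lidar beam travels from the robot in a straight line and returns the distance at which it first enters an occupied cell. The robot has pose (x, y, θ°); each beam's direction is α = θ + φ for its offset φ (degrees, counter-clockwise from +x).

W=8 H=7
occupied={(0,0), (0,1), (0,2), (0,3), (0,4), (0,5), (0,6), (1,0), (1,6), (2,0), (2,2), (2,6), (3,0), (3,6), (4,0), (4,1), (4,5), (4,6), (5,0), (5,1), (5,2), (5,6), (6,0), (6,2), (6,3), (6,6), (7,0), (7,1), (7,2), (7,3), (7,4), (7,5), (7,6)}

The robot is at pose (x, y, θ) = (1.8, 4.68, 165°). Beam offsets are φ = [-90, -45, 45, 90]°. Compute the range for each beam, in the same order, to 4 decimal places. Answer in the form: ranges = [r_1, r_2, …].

ranges = [1.3666, 1.5242, 0.9238, 3.0910]

beam 1: φ=-90°, α=75°
  d=(0.2588,0.9659)  start (1,4)  tX=0.7727 tY=0.3313  stride 1/|dx|=3.8637 1/|dy|=1.0353
    cross y-line → (1,5), t=0.3313
    cross x-line → (2,5), t=0.7727
    cross y-line → (2,6), t=1.3666 (wall)
  → r_1 = 1.3666
beam 2: φ=-45°, α=120°
  d=(-0.5000,0.8660)  start (1,4)  tX=1.6000 tY=0.3695  stride 1/|dx|=2.0000 1/|dy|=1.1547
    cross y-line → (1,5), t=0.3695
    cross y-line → (1,6), t=1.5242 (wall)
  → r_2 = 1.5242
beam 3: φ=45°, α=210°
  d=(-0.8660,-0.5000)  start (1,4)  tX=0.9238 tY=1.3600  stride 1/|dx|=1.1547 1/|dy|=2.0000
    cross x-line → (0,4), t=0.9238 (wall)
  → r_3 = 0.9238
beam 4: φ=90°, α=255°
  d=(-0.2588,-0.9659)  start (1,4)  tX=3.0910 tY=0.7040  stride 1/|dx|=3.8637 1/|dy|=1.0353
    cross y-line → (1,3), t=0.7040
    cross y-line → (1,2), t=1.7393
    cross y-line → (1,1), t=2.7745
    cross x-line → (0,1), t=3.0910 (wall)
  → r_4 = 3.0910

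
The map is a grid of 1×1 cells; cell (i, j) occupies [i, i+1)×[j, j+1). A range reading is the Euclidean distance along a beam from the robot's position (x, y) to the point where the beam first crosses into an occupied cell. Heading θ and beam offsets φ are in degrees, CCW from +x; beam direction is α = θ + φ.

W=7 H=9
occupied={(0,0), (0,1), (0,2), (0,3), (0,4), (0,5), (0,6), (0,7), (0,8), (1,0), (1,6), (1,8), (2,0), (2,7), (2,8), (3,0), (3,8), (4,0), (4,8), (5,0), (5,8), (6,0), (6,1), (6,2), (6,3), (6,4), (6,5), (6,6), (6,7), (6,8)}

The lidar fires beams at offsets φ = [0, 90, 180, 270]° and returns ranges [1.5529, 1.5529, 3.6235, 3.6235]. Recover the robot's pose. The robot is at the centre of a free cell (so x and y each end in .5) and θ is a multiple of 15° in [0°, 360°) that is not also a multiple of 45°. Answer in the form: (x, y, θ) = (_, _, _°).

Candidates: 33 free-cell centres × 16 headings = 528 poses. Raycast each; keep the one whose scan matches to 4 dp.
  (2.5, 1.5, 195°): beam 2 = 0.5176 ≠ 1.5529 ✗
  (4.5, 4.5, 150°): beam 1 = 3.0000 ≠ 1.5529 ✗
  (2.5, 6.5, 120°): beam 1 = 0.5774 ≠ 1.5529 ✗
  (2.5, 5.5, 195°): beam 2 = 4.6587 ≠ 1.5529 ✗
  (3.5, 5.5, 240°): beam 1 = 5.0000 ≠ 1.5529 ✗
  …
  (2.5, 2.5, 195°): r_1=1.5529, r_2=1.5529, r_3=3.6235, r_4=3.6235 — all match ✓
No second candidate reproduces the full scan.

(x, y, θ) = (2.5, 2.5, 195°)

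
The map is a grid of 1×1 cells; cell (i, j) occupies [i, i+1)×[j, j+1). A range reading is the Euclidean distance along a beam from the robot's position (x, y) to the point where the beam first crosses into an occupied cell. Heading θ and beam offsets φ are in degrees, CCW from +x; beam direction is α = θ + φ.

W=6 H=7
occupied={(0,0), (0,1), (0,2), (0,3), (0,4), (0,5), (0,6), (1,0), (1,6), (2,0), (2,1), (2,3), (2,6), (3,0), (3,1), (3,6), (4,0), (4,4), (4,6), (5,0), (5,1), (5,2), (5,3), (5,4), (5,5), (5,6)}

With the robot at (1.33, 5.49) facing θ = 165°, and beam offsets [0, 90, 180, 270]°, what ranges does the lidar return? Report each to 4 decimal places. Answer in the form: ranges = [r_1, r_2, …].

beam 1: φ=0°, α=165°
  dir = (cos 165°, sin 165°) = (-0.9659, 0.2588); from cell (1,5)
  next x-line at t=0.3416, next y-line at t=1.9705; Δt_x=1.0353, Δt_y=3.8637
    x: enter (0,5) at t=0.3416 ← occupied
  → r_1 = 0.3416
beam 2: φ=90°, α=255°
  dir = (cos 255°, sin 255°) = (-0.2588, -0.9659); from cell (1,5)
  next x-line at t=1.2750, next y-line at t=0.5073; Δt_x=3.8637, Δt_y=1.0353
    y: enter (1,4) at t=0.5073
    x: enter (0,4) at t=1.2750 ← occupied
  → r_2 = 1.2750
beam 3: φ=180°, α=345°
  dir = (cos 345°, sin 345°) = (0.9659, -0.2588); from cell (1,5)
  next x-line at t=0.6936, next y-line at t=1.8932; Δt_x=1.0353, Δt_y=3.8637
    x: enter (2,5) at t=0.6936
    x: enter (3,5) at t=1.7289
    y: enter (3,4) at t=1.8932
    x: enter (4,4) at t=2.7642 ← occupied
  → r_3 = 2.7642
beam 4: φ=270°, α=75°
  dir = (cos 75°, sin 75°) = (0.2588, 0.9659); from cell (1,5)
  next x-line at t=2.5887, next y-line at t=0.5280; Δt_x=3.8637, Δt_y=1.0353
    y: enter (1,6) at t=0.5280 ← occupied
  → r_4 = 0.5280

ranges = [0.3416, 1.2750, 2.7642, 0.5280]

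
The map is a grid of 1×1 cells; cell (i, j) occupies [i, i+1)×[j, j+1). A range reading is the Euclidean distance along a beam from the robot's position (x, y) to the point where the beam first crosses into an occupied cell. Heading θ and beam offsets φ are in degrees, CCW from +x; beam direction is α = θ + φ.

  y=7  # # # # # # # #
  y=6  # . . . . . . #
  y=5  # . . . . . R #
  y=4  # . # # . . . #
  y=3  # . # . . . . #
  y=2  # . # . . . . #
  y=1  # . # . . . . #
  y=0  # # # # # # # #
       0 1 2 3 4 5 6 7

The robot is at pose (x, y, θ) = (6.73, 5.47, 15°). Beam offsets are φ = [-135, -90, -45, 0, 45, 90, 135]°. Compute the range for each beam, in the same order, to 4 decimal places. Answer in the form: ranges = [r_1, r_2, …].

ranges = [5.1615, 1.0432, 0.3118, 0.2795, 0.5400, 1.5840, 3.0600]

beam 1: φ=-135°, α=240°
  dir = (cos 240°, sin 240°) = (-0.5000, -0.8660); from cell (6,5)
  next x-line at t=1.4600, next y-line at t=0.5427; Δt_x=2.0000, Δt_y=1.1547
    y: enter (6,4) at t=0.5427
    x: enter (5,4) at t=1.4600
    y: enter (5,3) at t=1.6974
    y: enter (5,2) at t=2.8521
    x: enter (4,2) at t=3.4600
    y: enter (4,1) at t=4.0068
    y: enter (4,0) at t=5.1615 ← occupied
  → r_1 = 5.1615
beam 2: φ=-90°, α=285°
  dir = (cos 285°, sin 285°) = (0.2588, -0.9659); from cell (6,5)
  next x-line at t=1.0432, next y-line at t=0.4866; Δt_x=3.8637, Δt_y=1.0353
    y: enter (6,4) at t=0.4866
    x: enter (7,4) at t=1.0432 ← occupied
  → r_2 = 1.0432
beam 3: φ=-45°, α=330°
  dir = (cos 330°, sin 330°) = (0.8660, -0.5000); from cell (6,5)
  next x-line at t=0.3118, next y-line at t=0.9400; Δt_x=1.1547, Δt_y=2.0000
    x: enter (7,5) at t=0.3118 ← occupied
  → r_3 = 0.3118
beam 4: φ=0°, α=15°
  dir = (cos 15°, sin 15°) = (0.9659, 0.2588); from cell (6,5)
  next x-line at t=0.2795, next y-line at t=2.0478; Δt_x=1.0353, Δt_y=3.8637
    x: enter (7,5) at t=0.2795 ← occupied
  → r_4 = 0.2795
beam 5: φ=45°, α=60°
  dir = (cos 60°, sin 60°) = (0.5000, 0.8660); from cell (6,5)
  next x-line at t=0.5400, next y-line at t=0.6120; Δt_x=2.0000, Δt_y=1.1547
    x: enter (7,5) at t=0.5400 ← occupied
  → r_5 = 0.5400
beam 6: φ=90°, α=105°
  dir = (cos 105°, sin 105°) = (-0.2588, 0.9659); from cell (6,5)
  next x-line at t=2.8205, next y-line at t=0.5487; Δt_x=3.8637, Δt_y=1.0353
    y: enter (6,6) at t=0.5487
    y: enter (6,7) at t=1.5840 ← occupied
  → r_6 = 1.5840
beam 7: φ=135°, α=150°
  dir = (cos 150°, sin 150°) = (-0.8660, 0.5000); from cell (6,5)
  next x-line at t=0.8429, next y-line at t=1.0600; Δt_x=1.1547, Δt_y=2.0000
    x: enter (5,5) at t=0.8429
    y: enter (5,6) at t=1.0600
    x: enter (4,6) at t=1.9976
    y: enter (4,7) at t=3.0600 ← occupied
  → r_7 = 3.0600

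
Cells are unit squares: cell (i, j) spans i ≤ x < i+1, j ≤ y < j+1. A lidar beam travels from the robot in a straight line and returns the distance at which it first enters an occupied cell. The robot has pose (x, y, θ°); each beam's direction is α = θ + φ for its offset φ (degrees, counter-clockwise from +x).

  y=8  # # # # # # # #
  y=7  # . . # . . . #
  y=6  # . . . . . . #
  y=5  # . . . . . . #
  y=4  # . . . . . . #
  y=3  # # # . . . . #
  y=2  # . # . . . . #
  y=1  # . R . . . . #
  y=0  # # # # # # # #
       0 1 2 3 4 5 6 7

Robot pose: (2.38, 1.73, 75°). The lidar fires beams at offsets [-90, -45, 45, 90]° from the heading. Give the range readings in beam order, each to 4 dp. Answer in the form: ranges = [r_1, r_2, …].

ranges = [2.8205, 0.5400, 0.3118, 1.4287]

beam 1: φ=-90°, α=345°
  d=(0.9659,-0.2588)  start (2,1)  tX=0.6419 tY=2.8205  stride 1/|dx|=1.0353 1/|dy|=3.8637
    cross x-line → (3,1), t=0.6419
    cross x-line → (4,1), t=1.6771
    cross x-line → (5,1), t=2.7124
    cross y-line → (5,0), t=2.8205 (wall)
  → r_1 = 2.8205
beam 2: φ=-45°, α=30°
  d=(0.8660,0.5000)  start (2,1)  tX=0.7159 tY=0.5400  stride 1/|dx|=1.1547 1/|dy|=2.0000
    cross y-line → (2,2), t=0.5400 (wall)
  → r_2 = 0.5400
beam 3: φ=45°, α=120°
  d=(-0.5000,0.8660)  start (2,1)  tX=0.7600 tY=0.3118  stride 1/|dx|=2.0000 1/|dy|=1.1547
    cross y-line → (2,2), t=0.3118 (wall)
  → r_3 = 0.3118
beam 4: φ=90°, α=165°
  d=(-0.9659,0.2588)  start (2,1)  tX=0.3934 tY=1.0432  stride 1/|dx|=1.0353 1/|dy|=3.8637
    cross x-line → (1,1), t=0.3934
    cross y-line → (1,2), t=1.0432
    cross x-line → (0,2), t=1.4287 (wall)
  → r_4 = 1.4287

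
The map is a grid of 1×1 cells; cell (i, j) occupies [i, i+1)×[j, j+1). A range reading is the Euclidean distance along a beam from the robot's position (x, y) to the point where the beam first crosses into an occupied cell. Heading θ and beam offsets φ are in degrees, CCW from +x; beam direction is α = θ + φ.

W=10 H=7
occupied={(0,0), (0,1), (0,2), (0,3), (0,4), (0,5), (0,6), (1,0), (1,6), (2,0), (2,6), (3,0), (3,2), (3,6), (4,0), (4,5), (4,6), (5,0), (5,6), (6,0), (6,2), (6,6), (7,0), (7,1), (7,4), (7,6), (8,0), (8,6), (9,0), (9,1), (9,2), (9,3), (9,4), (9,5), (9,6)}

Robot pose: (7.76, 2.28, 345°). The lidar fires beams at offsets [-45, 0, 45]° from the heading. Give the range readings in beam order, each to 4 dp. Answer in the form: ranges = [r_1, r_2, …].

ranges = [0.3233, 1.2837, 1.4318]

beam 1: φ=-45°, α=300°
  dir = (cos 300°, sin 300°) = (0.5000, -0.8660); from cell (7,2)
  next x-line at t=0.4800, next y-line at t=0.3233; Δt_x=2.0000, Δt_y=1.1547
    y: enter (7,1) at t=0.3233 ← occupied
  → r_1 = 0.3233
beam 2: φ=0°, α=345°
  dir = (cos 345°, sin 345°) = (0.9659, -0.2588); from cell (7,2)
  next x-line at t=0.2485, next y-line at t=1.0818; Δt_x=1.0353, Δt_y=3.8637
    x: enter (8,2) at t=0.2485
    y: enter (8,1) at t=1.0818
    x: enter (9,1) at t=1.2837 ← occupied
  → r_2 = 1.2837
beam 3: φ=45°, α=30°
  dir = (cos 30°, sin 30°) = (0.8660, 0.5000); from cell (7,2)
  next x-line at t=0.2771, next y-line at t=1.4400; Δt_x=1.1547, Δt_y=2.0000
    x: enter (8,2) at t=0.2771
    x: enter (9,2) at t=1.4318 ← occupied
  → r_3 = 1.4318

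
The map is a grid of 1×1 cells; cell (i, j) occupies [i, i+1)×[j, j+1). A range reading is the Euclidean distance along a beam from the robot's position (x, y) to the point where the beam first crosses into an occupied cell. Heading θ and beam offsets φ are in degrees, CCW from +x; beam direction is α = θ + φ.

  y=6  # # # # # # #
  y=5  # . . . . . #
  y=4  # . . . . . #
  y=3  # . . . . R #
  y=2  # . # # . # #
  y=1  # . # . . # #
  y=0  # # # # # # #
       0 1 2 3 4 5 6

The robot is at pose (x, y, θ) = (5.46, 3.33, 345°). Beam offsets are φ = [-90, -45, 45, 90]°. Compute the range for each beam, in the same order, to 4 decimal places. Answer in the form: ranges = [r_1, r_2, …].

beam 1: φ=-90°, α=255°
  direction (-0.2588, -0.9659); cell (5,3); t to first gridline: x 1.7773, y 0.3416 (then +3.8637 / +1.0353)
    (5,2) via y @ 0.3416  # hit
  → r_1 = 0.3416
beam 2: φ=-45°, α=300°
  direction (0.5000, -0.8660); cell (5,3); t to first gridline: x 1.0800, y 0.3811 (then +2.0000 / +1.1547)
    (5,2) via y @ 0.3811  # hit
  → r_2 = 0.3811
beam 3: φ=45°, α=30°
  direction (0.8660, 0.5000); cell (5,3); t to first gridline: x 0.6235, y 1.3400 (then +1.1547 / +2.0000)
    (6,3) via x @ 0.6235  # hit
  → r_3 = 0.6235
beam 4: φ=90°, α=75°
  direction (0.2588, 0.9659); cell (5,3); t to first gridline: x 2.0864, y 0.6936 (then +3.8637 / +1.0353)
    (5,4) via y @ 0.6936
    (5,5) via y @ 1.7289
    (6,5) via x @ 2.0864  # hit
  → r_4 = 2.0864

ranges = [0.3416, 0.3811, 0.6235, 2.0864]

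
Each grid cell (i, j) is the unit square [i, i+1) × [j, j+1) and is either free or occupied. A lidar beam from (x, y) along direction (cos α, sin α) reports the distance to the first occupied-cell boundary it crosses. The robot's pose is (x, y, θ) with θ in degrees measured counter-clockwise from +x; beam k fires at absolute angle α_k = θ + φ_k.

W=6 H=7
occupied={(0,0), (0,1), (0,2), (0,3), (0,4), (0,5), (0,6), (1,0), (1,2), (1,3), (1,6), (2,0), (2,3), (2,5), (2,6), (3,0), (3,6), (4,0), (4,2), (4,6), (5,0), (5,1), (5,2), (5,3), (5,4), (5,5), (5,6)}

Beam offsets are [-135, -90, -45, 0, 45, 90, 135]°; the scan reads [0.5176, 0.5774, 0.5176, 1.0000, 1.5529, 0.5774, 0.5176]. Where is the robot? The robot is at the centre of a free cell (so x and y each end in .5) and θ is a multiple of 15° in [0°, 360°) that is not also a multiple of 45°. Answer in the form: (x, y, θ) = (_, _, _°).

(x, y, θ) = (1.5, 5.5, 240°)

Candidates: 15 free-cell centres × 16 headings = 240 poses. Raycast each; keep the one whose scan matches to 4 dp.
  (3.5, 3.5, 150°): beam 1 = 1.5529 ≠ 0.5176 ✗
  (3.5, 3.5, 60°): beam 1 = 2.5882 ≠ 0.5176 ✗
  (1.5, 4.5, 345°): beam 1 = 0.5774 ≠ 0.5176 ✗
  …
  (1.5, 5.5, 240°): r_1=0.5176, r_2=0.5774, r_3=0.5176, r_4=1.0000, r_5=1.5529, r_6=0.5774, r_7=0.5176 — all match ✓
Only this pose fits every beam.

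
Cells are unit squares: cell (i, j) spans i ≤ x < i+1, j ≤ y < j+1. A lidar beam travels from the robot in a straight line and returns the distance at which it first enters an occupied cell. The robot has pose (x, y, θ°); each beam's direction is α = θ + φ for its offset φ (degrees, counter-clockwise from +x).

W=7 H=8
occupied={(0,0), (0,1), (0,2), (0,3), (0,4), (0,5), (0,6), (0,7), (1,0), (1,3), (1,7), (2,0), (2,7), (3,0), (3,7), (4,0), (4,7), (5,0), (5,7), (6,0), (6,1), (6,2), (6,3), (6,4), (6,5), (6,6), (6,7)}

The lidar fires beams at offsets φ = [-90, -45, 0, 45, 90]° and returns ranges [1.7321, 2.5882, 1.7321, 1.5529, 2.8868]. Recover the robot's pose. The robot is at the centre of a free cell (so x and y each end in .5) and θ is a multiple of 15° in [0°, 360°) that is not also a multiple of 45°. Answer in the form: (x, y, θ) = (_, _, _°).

The pose lattice has 29·16 = 464 candidates. Test each by forward raycasting.
  (2.5, 2.5, 345°): beam 1 = 1.5529 ≠ 1.7321 ✗
  (1.5, 4.5, 330°): beam 1 = 0.5774 ≠ 1.7321 ✗
  (1.5, 2.5, 300°): beam 1 = 0.5774 ≠ 1.7321 ✗
  (5.5, 6.5, 120°): beam 1 = 0.5774 ≠ 1.7321 ✗
  (1.5, 6.5, 300°): beam 1 = 0.5774 ≠ 1.7321 ✗
  …
  (3.5, 2.5, 240°): r_1=1.7321, r_2=2.5882, r_3=1.7321, r_4=1.5529, r_5=2.8868 — all match ✓
Only this pose fits every beam.

(x, y, θ) = (3.5, 2.5, 240°)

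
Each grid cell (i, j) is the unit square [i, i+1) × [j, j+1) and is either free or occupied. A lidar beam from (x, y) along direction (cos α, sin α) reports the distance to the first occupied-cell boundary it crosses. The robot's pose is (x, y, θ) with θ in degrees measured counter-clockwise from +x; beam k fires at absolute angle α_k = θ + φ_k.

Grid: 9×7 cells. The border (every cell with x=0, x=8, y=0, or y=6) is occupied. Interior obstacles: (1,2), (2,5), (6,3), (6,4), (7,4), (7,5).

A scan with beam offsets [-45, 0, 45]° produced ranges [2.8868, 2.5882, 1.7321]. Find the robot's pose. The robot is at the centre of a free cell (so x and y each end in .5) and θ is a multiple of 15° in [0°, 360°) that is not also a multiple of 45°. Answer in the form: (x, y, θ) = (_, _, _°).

(x, y, θ) = (3.5, 3.5, 75°)

Candidates: 29 free-cell centres × 16 headings = 464 poses. Raycast each; keep the one whose scan matches to 4 dp.
  (7.5, 2.5, 15°): beam 1 = 0.5774 ≠ 2.8868 ✗
  (3.5, 4.5, 345°): beam 1 = 4.0415 ≠ 2.8868 ✗
  (2.5, 3.5, 120°): beam 1 = 1.5529 ≠ 2.8868 ✗
  …
  (3.5, 3.5, 75°): r_1=2.8868, r_2=2.5882, r_3=1.7321 — all match ✓
Only this pose fits every beam.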